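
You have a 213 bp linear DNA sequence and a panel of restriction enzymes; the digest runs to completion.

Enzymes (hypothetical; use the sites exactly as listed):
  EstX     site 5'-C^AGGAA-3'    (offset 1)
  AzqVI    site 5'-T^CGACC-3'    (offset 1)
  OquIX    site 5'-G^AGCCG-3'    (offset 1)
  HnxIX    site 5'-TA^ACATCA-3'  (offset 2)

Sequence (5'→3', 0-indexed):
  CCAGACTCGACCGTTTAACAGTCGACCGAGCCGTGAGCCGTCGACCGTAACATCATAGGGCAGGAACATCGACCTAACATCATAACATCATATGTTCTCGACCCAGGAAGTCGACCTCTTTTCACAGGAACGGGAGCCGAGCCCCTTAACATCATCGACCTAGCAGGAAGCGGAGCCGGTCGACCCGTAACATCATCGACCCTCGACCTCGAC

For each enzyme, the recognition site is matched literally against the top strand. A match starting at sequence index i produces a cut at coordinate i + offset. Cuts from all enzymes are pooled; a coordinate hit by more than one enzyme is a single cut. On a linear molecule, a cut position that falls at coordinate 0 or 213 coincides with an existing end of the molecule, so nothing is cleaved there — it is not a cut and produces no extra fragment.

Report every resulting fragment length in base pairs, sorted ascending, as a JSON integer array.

Per-enzyme occurrences:
  EstX (CAGGAA, off=1): starts [60, 103, 124, 163] → cuts [61, 104, 125, 164]
  AzqVI (TCGACC, off=1): starts [6, 21, 40, 68, 97, 110, 154, 179, 195, 202] → cuts [7, 22, 41, 69, 98, 111, 155, 180, 196, 203]
  OquIX (GAGCCG, off=1): starts [27, 34, 133, 172] → cuts [28, 35, 134, 173]
  HnxIX (TAACATCA, off=2): starts [47, 74, 82, 146, 187] → cuts [49, 76, 84, 148, 189]

All cut coordinates (distinct, sorted): [7, 22, 28, 35, 41, 49, 61, 69, 76, 84, 98, 104, 111, 125, 134, 148, 155, 164, 173, 180, 189, 196, 203]

Fragment lengths:
  [0,7): 7 bp
  [7,22): 15 bp
  [22,28): 6 bp
  [28,35): 7 bp
  [35,41): 6 bp
  [41,49): 8 bp
  [49,61): 12 bp
  [61,69): 8 bp
  [69,76): 7 bp
  [76,84): 8 bp
  [84,98): 14 bp
  [98,104): 6 bp
  [104,111): 7 bp
  [111,125): 14 bp
  [125,134): 9 bp
  [134,148): 14 bp
  [148,155): 7 bp
  [155,164): 9 bp
  [164,173): 9 bp
  [173,180): 7 bp
  [180,189): 9 bp
  [189,196): 7 bp
  [196,203): 7 bp
  [203,213): 10 bp

[6,6,6,7,7,7,7,7,7,7,7,8,8,8,9,9,9,9,10,12,14,14,14,15]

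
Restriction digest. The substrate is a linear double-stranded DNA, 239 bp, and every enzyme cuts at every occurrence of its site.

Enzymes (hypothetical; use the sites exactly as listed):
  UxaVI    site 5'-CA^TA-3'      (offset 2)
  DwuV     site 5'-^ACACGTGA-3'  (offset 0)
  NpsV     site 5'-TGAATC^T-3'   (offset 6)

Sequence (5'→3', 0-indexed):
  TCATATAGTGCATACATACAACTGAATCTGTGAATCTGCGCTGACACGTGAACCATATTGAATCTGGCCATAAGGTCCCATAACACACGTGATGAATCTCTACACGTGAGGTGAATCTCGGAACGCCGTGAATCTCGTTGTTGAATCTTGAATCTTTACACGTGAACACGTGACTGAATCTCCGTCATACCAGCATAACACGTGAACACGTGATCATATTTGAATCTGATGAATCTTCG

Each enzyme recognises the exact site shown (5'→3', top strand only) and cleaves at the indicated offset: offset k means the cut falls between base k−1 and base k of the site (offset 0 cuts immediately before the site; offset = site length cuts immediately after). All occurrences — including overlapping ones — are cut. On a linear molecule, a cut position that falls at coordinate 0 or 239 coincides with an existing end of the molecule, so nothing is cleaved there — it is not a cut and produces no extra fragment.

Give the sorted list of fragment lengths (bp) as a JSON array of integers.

[2,3,3,3,4,4,4,6,7,7,7,8,8,8,8,9,9,9,10,10,11,12,12,13,14,15,16,17]

Per-enzyme occurrences:
  UxaVI CATA/2: at [1, 10, 14, 53, 68, 78, 185, 193, 214] ⇒ [3, 12, 16, 55, 70, 80, 187, 195, 216]
  DwuV ACACGTGA/0: at [43, 84, 101, 157, 165, 197, 205] ⇒ [43, 84, 101, 157, 165, 197, 205]
  NpsV TGAATCT/6: at [22, 30, 58, 92, 111, 128, 141, 148, 174, 220, 229] ⇒ [28, 36, 64, 98, 117, 134, 147, 154, 180, 226, 235]

All cut coordinates (distinct, sorted): [3, 12, 16, 28, 36, 43, 55, 64, 70, 80, 84, 98, 101, 117, 134, 147, 154, 157, 165, 180, 187, 195, 197, 205, 216, 226, 235]

Fragments:
  [0,3): 3 bp
  [3,12): 9 bp
  [12,16): 4 bp
  [16,28): 12 bp
  [28,36): 8 bp
  [36,43): 7 bp
  [43,55): 12 bp
  [55,64): 9 bp
  [64,70): 6 bp
  [70,80): 10 bp
  [80,84): 4 bp
  [84,98): 14 bp
  [98,101): 3 bp
  [101,117): 16 bp
  [117,134): 17 bp
  [134,147): 13 bp
  [147,154): 7 bp
  [154,157): 3 bp
  [157,165): 8 bp
  [165,180): 15 bp
  [180,187): 7 bp
  [187,195): 8 bp
  [195,197): 2 bp
  [197,205): 8 bp
  [205,216): 11 bp
  [216,226): 10 bp
  [226,235): 9 bp
  [235,239): 4 bp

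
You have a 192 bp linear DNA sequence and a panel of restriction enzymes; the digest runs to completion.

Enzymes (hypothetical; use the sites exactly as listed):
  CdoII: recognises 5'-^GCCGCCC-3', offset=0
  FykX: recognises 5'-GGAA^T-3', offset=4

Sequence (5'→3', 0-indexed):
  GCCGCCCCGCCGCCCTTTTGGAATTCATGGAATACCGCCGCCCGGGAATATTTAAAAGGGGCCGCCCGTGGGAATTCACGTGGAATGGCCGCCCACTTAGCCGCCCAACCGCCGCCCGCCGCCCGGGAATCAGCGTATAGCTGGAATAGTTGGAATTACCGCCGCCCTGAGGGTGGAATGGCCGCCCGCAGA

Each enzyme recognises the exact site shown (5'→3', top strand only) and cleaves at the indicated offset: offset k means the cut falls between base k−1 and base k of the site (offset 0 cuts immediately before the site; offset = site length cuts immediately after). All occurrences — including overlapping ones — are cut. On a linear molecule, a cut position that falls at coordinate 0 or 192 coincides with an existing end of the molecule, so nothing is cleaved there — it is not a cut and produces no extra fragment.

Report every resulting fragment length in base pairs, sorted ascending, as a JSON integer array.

[2,2,4,5,7,8,9,9,11,11,12,12,12,12,12,14,15,17,18]

Scan for sites:
  CdoII GCCGCCC/0: at [0, 8, 36, 60, 87, 99, 110, 117, 160, 180] ⇒ [8, 36, 60, 87, 99, 110, 117, 160, 180] (position 0 is a terminus of the linear molecule — no cut)
  FykX GGAAT/4: at [19, 28, 44, 70, 81, 125, 142, 151, 174] ⇒ [23, 32, 48, 74, 85, 129, 146, 155, 178]

All cut coordinates (distinct, sorted): [8, 23, 32, 36, 48, 60, 74, 85, 87, 99, 110, 117, 129, 146, 155, 160, 178, 180]

Fragments:
  [0,8): 8 bp
  [8,23): 15 bp
  [23,32): 9 bp
  [32,36): 4 bp
  [36,48): 12 bp
  [48,60): 12 bp
  [60,74): 14 bp
  [74,85): 11 bp
  [85,87): 2 bp
  [87,99): 12 bp
  [99,110): 11 bp
  [110,117): 7 bp
  [117,129): 12 bp
  [129,146): 17 bp
  [146,155): 9 bp
  [155,160): 5 bp
  [160,178): 18 bp
  [178,180): 2 bp
  [180,192): 12 bp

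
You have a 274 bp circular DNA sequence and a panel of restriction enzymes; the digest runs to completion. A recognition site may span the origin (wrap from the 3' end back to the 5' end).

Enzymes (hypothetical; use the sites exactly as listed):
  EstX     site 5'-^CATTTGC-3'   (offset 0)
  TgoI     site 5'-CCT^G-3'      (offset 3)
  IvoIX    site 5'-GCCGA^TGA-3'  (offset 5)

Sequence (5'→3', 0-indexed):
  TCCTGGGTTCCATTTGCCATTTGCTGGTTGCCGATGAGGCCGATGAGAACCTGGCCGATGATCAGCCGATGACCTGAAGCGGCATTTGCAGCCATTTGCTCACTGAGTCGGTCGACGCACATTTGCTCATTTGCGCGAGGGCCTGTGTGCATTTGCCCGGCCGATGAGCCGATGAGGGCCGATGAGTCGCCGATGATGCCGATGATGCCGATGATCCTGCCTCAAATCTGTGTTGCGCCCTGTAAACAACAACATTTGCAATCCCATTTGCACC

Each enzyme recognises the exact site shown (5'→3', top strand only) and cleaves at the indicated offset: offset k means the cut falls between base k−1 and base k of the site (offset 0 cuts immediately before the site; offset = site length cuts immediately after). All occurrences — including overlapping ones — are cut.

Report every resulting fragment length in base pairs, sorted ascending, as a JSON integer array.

Scan for sites:
  EstX CATTTGC/0: at [10, 17, 82, 92, 119, 127, 149, 252, 264] ⇒ [10, 17, 82, 92, 119, 127, 149, 252, 264]
  TgoI CCTG/3: at [1, 49, 72, 141, 215, 238] ⇒ [4, 52, 75, 144, 218, 241]
  IvoIX GCCGATGA/5: at [29, 38, 53, 64, 159, 167, 177, 188, 197, 206] ⇒ [34, 43, 58, 69, 164, 172, 182, 193, 202, 211]

All cut coordinates (distinct, sorted): [4, 10, 17, 34, 43, 52, 58, 69, 75, 82, 92, 119, 127, 144, 149, 164, 172, 182, 193, 202, 211, 218, 241, 252, 264]

Fragment lengths:
  4→10: 6 bp
  10→17: 7 bp
  17→34: 17 bp
  34→43: 9 bp
  43→52: 9 bp
  52→58: 6 bp
  58→69: 11 bp
  69→75: 6 bp
  75→82: 7 bp
  82→92: 10 bp
  92→119: 27 bp
  119→127: 8 bp
  127→144: 17 bp
  144→149: 5 bp
  149→164: 15 bp
  164→172: 8 bp
  172→182: 10 bp
  182→193: 11 bp
  193→202: 9 bp
  202→211: 9 bp
  211→218: 7 bp
  218→241: 23 bp
  241→252: 11 bp
  252→264: 12 bp
  264→4 (wrap): 274-264+4 = 14 bp

[5,6,6,6,7,7,7,8,8,9,9,9,9,10,10,11,11,11,12,14,15,17,17,23,27]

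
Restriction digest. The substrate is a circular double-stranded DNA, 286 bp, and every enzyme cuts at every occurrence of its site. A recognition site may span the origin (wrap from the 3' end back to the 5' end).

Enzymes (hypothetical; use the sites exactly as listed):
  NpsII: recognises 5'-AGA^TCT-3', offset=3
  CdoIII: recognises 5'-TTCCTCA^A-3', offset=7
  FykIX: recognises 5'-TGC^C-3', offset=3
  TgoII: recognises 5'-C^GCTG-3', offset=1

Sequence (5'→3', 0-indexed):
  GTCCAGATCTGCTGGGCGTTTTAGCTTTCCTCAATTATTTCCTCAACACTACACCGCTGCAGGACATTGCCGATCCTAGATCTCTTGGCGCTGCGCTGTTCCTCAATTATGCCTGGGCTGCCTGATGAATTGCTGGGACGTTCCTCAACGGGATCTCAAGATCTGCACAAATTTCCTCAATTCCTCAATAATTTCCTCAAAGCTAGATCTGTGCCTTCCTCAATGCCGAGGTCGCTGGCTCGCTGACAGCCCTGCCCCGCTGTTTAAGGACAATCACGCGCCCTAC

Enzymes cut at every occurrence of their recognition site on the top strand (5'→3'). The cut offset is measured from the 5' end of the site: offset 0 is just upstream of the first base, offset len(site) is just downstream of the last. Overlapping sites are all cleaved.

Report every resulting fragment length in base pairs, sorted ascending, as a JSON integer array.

[3,4,5,7,7,7,8,8,8,8,9,9,10,10,11,12,12,14,14,15,18,26,26,35]

Site scan:
  NpsII AGATCT/3: at [4, 77, 158, 204] ⇒ [7, 80, 161, 207]
  CdoIII TTCCTCAA/7: at [26, 38, 98, 140, 172, 180, 192, 215] ⇒ [33, 45, 105, 147, 179, 187, 199, 222]
  FykIX TGCC/3: at [67, 109, 118, 211, 223, 252] ⇒ [70, 112, 121, 214, 226, 255]
  TgoII CGCTG/1: at [54, 88, 93, 232, 240, 257] ⇒ [55, 89, 94, 233, 241, 258]

Pooled cuts: [7, 33, 45, 55, 70, 80, 89, 94, 105, 112, 121, 147, 161, 179, 187, 199, 207, 214, 222, 226, 233, 241, 255, 258]

Fragments:
  7→33: 26 bp
  33→45: 12 bp
  45→55: 10 bp
  55→70: 15 bp
  70→80: 10 bp
  80→89: 9 bp
  89→94: 5 bp
  94→105: 11 bp
  105→112: 7 bp
  112→121: 9 bp
  121→147: 26 bp
  147→161: 14 bp
  161→179: 18 bp
  179→187: 8 bp
  187→199: 12 bp
  199→207: 8 bp
  207→214: 7 bp
  214→222: 8 bp
  222→226: 4 bp
  226→233: 7 bp
  233→241: 8 bp
  241→255: 14 bp
  255→258: 3 bp
  258→7 (wrap): 286-258+7 = 35 bp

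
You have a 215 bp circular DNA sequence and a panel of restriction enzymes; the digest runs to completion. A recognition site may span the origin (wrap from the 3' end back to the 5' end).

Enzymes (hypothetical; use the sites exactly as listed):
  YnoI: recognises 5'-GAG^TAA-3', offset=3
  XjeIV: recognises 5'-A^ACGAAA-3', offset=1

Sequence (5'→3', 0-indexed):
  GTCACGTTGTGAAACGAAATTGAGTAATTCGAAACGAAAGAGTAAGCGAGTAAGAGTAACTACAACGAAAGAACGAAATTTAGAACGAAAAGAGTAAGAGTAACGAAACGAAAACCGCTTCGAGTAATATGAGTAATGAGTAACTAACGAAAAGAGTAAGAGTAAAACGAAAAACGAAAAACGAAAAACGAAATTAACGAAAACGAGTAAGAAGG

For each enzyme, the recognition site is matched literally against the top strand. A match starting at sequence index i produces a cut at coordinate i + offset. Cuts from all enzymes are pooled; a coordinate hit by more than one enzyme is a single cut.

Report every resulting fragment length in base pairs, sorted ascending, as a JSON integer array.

[2,4,5,6,6,6,6,7,7,7,7,8,8,8,9,9,9,9,10,10,11,11,12,17,21]

Scan for sites:
  YnoI (GAGTAA, off=3): starts [21, 39, 47, 53, 91, 97, 121, 130, 137, 153, 159, 204] → cuts [24, 42, 50, 56, 94, 100, 124, 133, 140, 156, 162, 207]
  XjeIV (AACGAAA, off=1): starts [12, 32, 63, 71, 83, 101, 106, 145, 165, 172, 179, 186, 195] → cuts [13, 33, 64, 72, 84, 102, 107, 146, 166, 173, 180, 187, 196]

All cut coordinates (distinct, sorted): [13, 24, 33, 42, 50, 56, 64, 72, 84, 94, 100, 102, 107, 124, 133, 140, 146, 156, 162, 166, 173, 180, 187, 196, 207]

Fragments:
  13→24: 11 bp
  24→33: 9 bp
  33→42: 9 bp
  42→50: 8 bp
  50→56: 6 bp
  56→64: 8 bp
  64→72: 8 bp
  72→84: 12 bp
  84→94: 10 bp
  94→100: 6 bp
  100→102: 2 bp
  102→107: 5 bp
  107→124: 17 bp
  124→133: 9 bp
  133→140: 7 bp
  140→146: 6 bp
  146→156: 10 bp
  156→162: 6 bp
  162→166: 4 bp
  166→173: 7 bp
  173→180: 7 bp
  180→187: 7 bp
  187→196: 9 bp
  196→207: 11 bp
  207→13 (wrap): 215-207+13 = 21 bp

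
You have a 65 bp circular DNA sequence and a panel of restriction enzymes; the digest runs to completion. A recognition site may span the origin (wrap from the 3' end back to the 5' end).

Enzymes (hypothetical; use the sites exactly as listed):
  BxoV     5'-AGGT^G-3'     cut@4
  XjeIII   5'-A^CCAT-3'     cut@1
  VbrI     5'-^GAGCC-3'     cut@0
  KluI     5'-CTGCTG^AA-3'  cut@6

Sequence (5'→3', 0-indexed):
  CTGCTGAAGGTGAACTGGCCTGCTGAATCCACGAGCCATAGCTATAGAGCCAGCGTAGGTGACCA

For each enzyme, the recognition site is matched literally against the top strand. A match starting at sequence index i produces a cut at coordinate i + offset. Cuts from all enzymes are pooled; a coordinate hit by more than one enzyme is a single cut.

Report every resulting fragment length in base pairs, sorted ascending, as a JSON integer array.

Site scan:
  BxoV (AGGTG, off=4): starts [7, 56] → cuts [11, 60]
  XjeIII (ACCAT, off=1): no sites
  VbrI (GAGCC, off=0): starts [32, 46] → cuts [32, 46]
  KluI (CTGCTGAA, off=6): starts [0, 19] → cuts [6, 25]

All cut coordinates (distinct, sorted): [6, 11, 25, 32, 46, 60]

Fragments:
  6→11: 5 bp
  11→25: 14 bp
  25→32: 7 bp
  32→46: 14 bp
  46→60: 14 bp
  60→6 (wrap): 65-60+6 = 11 bp

[5,7,11,14,14,14]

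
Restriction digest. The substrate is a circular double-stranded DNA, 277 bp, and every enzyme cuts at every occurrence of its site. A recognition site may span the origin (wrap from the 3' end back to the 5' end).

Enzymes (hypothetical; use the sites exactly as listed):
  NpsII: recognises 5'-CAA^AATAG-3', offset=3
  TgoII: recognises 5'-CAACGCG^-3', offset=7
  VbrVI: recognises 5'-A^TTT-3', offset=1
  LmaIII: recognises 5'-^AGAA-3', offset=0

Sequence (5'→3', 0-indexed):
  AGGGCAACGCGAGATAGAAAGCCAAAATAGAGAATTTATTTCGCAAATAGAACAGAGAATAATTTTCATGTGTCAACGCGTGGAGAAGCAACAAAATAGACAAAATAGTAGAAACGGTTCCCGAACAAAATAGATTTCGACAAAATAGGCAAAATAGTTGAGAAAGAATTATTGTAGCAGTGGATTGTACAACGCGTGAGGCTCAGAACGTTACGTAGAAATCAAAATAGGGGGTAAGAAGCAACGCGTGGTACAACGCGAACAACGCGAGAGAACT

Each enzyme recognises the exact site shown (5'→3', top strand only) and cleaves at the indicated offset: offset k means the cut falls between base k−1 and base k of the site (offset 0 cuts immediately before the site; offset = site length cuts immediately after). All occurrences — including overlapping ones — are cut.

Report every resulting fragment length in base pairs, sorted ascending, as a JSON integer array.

[2,3,4,4,4,4,5,6,6,7,7,8,8,9,9,9,9,9,10,10,11,11,12,12,12,17,18,19,32]

Per-enzyme occurrences:
  NpsII CAAAATAG/3: at [22, 91, 100, 125, 140, 149, 222] ⇒ [25, 94, 103, 128, 143, 152, 225]
  TgoII CAACGCG/7: at [4, 73, 189, 241, 253, 262] ⇒ [11, 80, 196, 248, 260, 269]
  VbrVI ATTT/1: at [33, 37, 61, 133] ⇒ [34, 38, 62, 134]
  LmaIII AGAA/0: at [15, 30, 48, 55, 83, 109, 160, 164, 204, 216, 236, 271] ⇒ [15, 30, 48, 55, 83, 109, 160, 164, 204, 216, 236, 271]

Pooled cuts: [11, 15, 25, 30, 34, 38, 48, 55, 62, 80, 83, 94, 103, 109, 128, 134, 143, 152, 160, 164, 196, 204, 216, 225, 236, 248, 260, 269, 271]

Fragments:
  11→15: 4 bp
  15→25: 10 bp
  25→30: 5 bp
  30→34: 4 bp
  34→38: 4 bp
  38→48: 10 bp
  48→55: 7 bp
  55→62: 7 bp
  62→80: 18 bp
  80→83: 3 bp
  83→94: 11 bp
  94→103: 9 bp
  103→109: 6 bp
  109→128: 19 bp
  128→134: 6 bp
  134→143: 9 bp
  143→152: 9 bp
  152→160: 8 bp
  160→164: 4 bp
  164→196: 32 bp
  196→204: 8 bp
  204→216: 12 bp
  216→225: 9 bp
  225→236: 11 bp
  236→248: 12 bp
  248→260: 12 bp
  260→269: 9 bp
  269→271: 2 bp
  271→11 (wrap): 277-271+11 = 17 bp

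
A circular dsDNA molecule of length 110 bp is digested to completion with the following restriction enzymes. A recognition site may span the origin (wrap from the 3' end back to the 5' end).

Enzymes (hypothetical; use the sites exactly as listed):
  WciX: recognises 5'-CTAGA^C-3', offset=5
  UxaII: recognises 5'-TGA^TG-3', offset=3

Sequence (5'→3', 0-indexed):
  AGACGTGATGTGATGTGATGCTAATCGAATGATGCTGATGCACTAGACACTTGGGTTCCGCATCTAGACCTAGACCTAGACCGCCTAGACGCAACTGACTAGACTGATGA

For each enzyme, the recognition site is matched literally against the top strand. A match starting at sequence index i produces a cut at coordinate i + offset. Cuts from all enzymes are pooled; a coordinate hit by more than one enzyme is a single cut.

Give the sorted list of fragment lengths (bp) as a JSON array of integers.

[4,5,5,6,6,6,9,9,11,14,14,21]

Scan for sites:
  WciX CTAGAC/5: at [42, 63, 69, 75, 84, 98] ⇒ [47, 68, 74, 80, 89, 103]
  UxaII TGATG/3: at [5, 10, 15, 29, 35, 104] ⇒ [8, 13, 18, 32, 38, 107]

Pooled cuts: [8, 13, 18, 32, 38, 47, 68, 74, 80, 89, 103, 107]

Fragments:
  8→13: 5 bp
  13→18: 5 bp
  18→32: 14 bp
  32→38: 6 bp
  38→47: 9 bp
  47→68: 21 bp
  68→74: 6 bp
  74→80: 6 bp
  80→89: 9 bp
  89→103: 14 bp
  103→107: 4 bp
  107→8 (wrap): 110-107+8 = 11 bp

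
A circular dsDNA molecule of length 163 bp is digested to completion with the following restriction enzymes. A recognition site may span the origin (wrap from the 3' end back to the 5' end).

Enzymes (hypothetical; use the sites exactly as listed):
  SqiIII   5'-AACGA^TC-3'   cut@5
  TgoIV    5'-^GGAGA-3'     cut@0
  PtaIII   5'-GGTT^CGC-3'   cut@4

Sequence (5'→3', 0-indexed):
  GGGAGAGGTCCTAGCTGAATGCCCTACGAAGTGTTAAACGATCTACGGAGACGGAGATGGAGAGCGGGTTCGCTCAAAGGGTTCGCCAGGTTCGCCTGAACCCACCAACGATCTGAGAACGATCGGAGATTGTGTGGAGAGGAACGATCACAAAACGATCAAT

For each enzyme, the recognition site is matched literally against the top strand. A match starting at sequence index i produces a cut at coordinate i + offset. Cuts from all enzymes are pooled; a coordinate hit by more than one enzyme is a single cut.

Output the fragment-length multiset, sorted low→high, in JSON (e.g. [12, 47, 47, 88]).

[2,5,6,6,6,9,11,11,11,12,12,13,19,40]

Scan for sites:
  SqiIII AACGATC/5: at [36, 106, 117, 142, 153] ⇒ [41, 111, 122, 147, 158]
  TgoIV GGAGA/0: at [1, 46, 52, 58, 124, 135] ⇒ [1, 46, 52, 58, 124, 135]
  PtaIII GGTTCGC/4: at [66, 79, 88] ⇒ [70, 83, 92]

Pooled cuts: [1, 41, 46, 52, 58, 70, 83, 92, 111, 122, 124, 135, 147, 158]

Fragment lengths:
  1→41: 40 bp
  41→46: 5 bp
  46→52: 6 bp
  52→58: 6 bp
  58→70: 12 bp
  70→83: 13 bp
  83→92: 9 bp
  92→111: 19 bp
  111→122: 11 bp
  122→124: 2 bp
  124→135: 11 bp
  135→147: 12 bp
  147→158: 11 bp
  158→1 (wrap): 163-158+1 = 6 bp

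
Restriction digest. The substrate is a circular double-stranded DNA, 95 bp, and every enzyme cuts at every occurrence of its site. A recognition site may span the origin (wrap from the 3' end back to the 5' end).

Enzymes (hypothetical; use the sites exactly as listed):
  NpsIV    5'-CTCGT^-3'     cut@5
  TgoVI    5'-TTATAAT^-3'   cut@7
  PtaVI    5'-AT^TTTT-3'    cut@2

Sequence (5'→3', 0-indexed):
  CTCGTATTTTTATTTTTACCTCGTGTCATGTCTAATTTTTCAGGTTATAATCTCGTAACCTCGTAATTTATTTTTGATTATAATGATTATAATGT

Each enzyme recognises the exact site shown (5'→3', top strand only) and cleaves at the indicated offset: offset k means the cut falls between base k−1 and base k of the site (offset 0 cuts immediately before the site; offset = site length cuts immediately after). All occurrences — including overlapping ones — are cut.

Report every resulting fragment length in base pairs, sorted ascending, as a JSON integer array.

Site scan:
  NpsIV CTCGT/5: at [0, 19, 51, 59] ⇒ [5, 24, 56, 64]
  TgoVI TTATAAT/7: at [44, 77, 86] ⇒ [51, 84, 93]
  PtaVI ATTTTT/2: at [5, 11, 34, 69] ⇒ [7, 13, 36, 71]

Pooled cuts: [5, 7, 13, 24, 36, 51, 56, 64, 71, 84, 93]

Fragment lengths:
  5→7: 2 bp
  7→13: 6 bp
  13→24: 11 bp
  24→36: 12 bp
  36→51: 15 bp
  51→56: 5 bp
  56→64: 8 bp
  64→71: 7 bp
  71→84: 13 bp
  84→93: 9 bp
  93→5 (wrap): 95-93+5 = 7 bp

[2,5,6,7,7,8,9,11,12,13,15]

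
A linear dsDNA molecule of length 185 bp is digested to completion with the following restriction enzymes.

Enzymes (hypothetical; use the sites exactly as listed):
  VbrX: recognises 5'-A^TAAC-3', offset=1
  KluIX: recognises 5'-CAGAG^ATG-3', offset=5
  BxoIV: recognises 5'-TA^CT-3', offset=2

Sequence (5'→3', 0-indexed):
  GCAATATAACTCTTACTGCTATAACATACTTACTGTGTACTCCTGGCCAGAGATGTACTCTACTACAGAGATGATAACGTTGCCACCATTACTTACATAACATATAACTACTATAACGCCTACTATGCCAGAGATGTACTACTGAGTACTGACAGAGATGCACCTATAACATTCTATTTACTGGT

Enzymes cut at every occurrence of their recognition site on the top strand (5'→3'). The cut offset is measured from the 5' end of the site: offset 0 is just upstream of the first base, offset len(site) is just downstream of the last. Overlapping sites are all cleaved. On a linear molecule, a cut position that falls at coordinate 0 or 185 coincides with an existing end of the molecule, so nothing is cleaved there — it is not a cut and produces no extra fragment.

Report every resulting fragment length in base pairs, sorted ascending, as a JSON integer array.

[3,3,4,4,5,5,5,5,6,6,6,6,7,7,7,7,8,9,9,9,9,11,13,14,17]

Scan for sites:
  VbrX ATAAC/1: at [5, 20, 73, 96, 103, 112, 165] ⇒ [6, 21, 74, 97, 104, 113, 166]
  KluIX CAGAGATG/5: at [47, 65, 128, 152] ⇒ [52, 70, 133, 157]
  BxoIV TACT/2: at [13, 26, 30, 37, 55, 60, 89, 108, 120, 136, 139, 146, 178] ⇒ [15, 28, 32, 39, 57, 62, 91, 110, 122, 138, 141, 148, 180]

Pooled cuts: [6, 15, 21, 28, 32, 39, 52, 57, 62, 70, 74, 91, 97, 104, 110, 113, 122, 133, 138, 141, 148, 157, 166, 180]

Fragment lengths:
  [0,6): 6 bp
  [6,15): 9 bp
  [15,21): 6 bp
  [21,28): 7 bp
  [28,32): 4 bp
  [32,39): 7 bp
  [39,52): 13 bp
  [52,57): 5 bp
  [57,62): 5 bp
  [62,70): 8 bp
  [70,74): 4 bp
  [74,91): 17 bp
  [91,97): 6 bp
  [97,104): 7 bp
  [104,110): 6 bp
  [110,113): 3 bp
  [113,122): 9 bp
  [122,133): 11 bp
  [133,138): 5 bp
  [138,141): 3 bp
  [141,148): 7 bp
  [148,157): 9 bp
  [157,166): 9 bp
  [166,180): 14 bp
  [180,185): 5 bp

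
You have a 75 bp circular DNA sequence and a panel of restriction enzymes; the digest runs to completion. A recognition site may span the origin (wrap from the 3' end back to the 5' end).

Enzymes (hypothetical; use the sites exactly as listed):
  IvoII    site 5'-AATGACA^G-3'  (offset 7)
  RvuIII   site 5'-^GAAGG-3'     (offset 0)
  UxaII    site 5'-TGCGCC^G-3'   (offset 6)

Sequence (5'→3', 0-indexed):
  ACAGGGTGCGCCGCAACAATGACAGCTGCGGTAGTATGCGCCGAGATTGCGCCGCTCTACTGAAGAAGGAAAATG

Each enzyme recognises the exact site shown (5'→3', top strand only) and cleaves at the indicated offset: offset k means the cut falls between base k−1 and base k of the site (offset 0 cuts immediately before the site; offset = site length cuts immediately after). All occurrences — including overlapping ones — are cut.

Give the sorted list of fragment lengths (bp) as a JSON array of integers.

Scan for sites:
  IvoII AATGACAG/7: at [17, 71] ⇒ [3, 24]
  RvuIII GAAGG/0: at [64] ⇒ [64]
  UxaII TGCGCCG/6: at [6, 36, 47] ⇒ [12, 42, 53]

All cut coordinates (distinct, sorted): [3, 12, 24, 42, 53, 64]

Fragments:
  3→12: 9 bp
  12→24: 12 bp
  24→42: 18 bp
  42→53: 11 bp
  53→64: 11 bp
  64→3 (wrap): 75-64+3 = 14 bp

[9,11,11,12,14,18]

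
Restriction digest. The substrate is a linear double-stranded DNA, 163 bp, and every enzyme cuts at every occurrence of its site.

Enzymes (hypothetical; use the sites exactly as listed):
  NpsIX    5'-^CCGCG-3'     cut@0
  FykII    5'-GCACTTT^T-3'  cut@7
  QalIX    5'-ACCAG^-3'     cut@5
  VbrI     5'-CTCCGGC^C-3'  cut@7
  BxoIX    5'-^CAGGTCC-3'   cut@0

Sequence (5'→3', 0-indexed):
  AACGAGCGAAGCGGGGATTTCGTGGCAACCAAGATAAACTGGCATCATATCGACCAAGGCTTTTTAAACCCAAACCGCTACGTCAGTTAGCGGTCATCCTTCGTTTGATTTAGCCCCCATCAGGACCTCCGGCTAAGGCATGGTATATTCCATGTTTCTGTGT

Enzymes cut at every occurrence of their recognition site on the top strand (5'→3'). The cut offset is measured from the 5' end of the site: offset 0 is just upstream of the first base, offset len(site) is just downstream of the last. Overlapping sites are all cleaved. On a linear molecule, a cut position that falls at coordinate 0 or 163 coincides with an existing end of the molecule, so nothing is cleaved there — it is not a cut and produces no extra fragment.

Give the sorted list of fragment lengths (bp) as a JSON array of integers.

[163]

Site scan:
  NpsIX (CCGCG, off=0): no sites
  FykII (GCACTTTT, off=7): no sites
  QalIX (ACCAG, off=5): no sites
  VbrI (CTCCGGCC, off=7): no sites
  BxoIX (CAGGTCC, off=0): no sites

Pooled cuts: ∅

Fragment lengths:
  no cuts → one linear fragment of 163 bp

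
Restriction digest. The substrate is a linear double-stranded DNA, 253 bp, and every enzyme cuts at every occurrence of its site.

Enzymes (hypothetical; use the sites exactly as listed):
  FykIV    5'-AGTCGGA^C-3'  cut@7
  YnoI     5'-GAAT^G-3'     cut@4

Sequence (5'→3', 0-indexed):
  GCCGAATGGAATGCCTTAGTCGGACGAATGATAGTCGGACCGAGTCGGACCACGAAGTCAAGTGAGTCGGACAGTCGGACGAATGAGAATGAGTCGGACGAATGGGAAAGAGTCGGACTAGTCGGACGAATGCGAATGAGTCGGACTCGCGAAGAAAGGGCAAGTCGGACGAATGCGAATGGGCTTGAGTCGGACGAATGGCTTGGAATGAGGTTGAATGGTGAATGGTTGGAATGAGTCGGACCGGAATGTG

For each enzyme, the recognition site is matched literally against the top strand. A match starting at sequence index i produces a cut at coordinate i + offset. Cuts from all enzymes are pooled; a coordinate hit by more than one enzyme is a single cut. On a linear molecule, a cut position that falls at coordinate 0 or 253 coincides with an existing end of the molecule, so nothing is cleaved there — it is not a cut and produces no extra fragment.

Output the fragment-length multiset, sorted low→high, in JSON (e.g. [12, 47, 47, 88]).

Site scan:
  FykIV AGTCGGAC/7: at [17, 32, 42, 64, 72, 91, 110, 119, 138, 162, 187, 236] ⇒ [24, 39, 49, 71, 79, 98, 117, 126, 145, 169, 194, 243]
  YnoI GAATG/4: at [3, 8, 25, 80, 86, 99, 127, 133, 170, 176, 195, 205, 215, 222, 231, 246] ⇒ [7, 12, 29, 84, 90, 103, 131, 137, 174, 180, 199, 209, 219, 226, 235, 250]

All cut coordinates (distinct, sorted): [7, 12, 24, 29, 39, 49, 71, 79, 84, 90, 98, 103, 117, 126, 131, 137, 145, 169, 174, 180, 194, 199, 209, 219, 226, 235, 243, 250]

Fragments:
  [0,7): 7 bp
  [7,12): 5 bp
  [12,24): 12 bp
  [24,29): 5 bp
  [29,39): 10 bp
  [39,49): 10 bp
  [49,71): 22 bp
  [71,79): 8 bp
  [79,84): 5 bp
  [84,90): 6 bp
  [90,98): 8 bp
  [98,103): 5 bp
  [103,117): 14 bp
  [117,126): 9 bp
  [126,131): 5 bp
  [131,137): 6 bp
  [137,145): 8 bp
  [145,169): 24 bp
  [169,174): 5 bp
  [174,180): 6 bp
  [180,194): 14 bp
  [194,199): 5 bp
  [199,209): 10 bp
  [209,219): 10 bp
  [219,226): 7 bp
  [226,235): 9 bp
  [235,243): 8 bp
  [243,250): 7 bp
  [250,253): 3 bp

[3,5,5,5,5,5,5,5,6,6,6,7,7,7,8,8,8,8,9,9,10,10,10,10,12,14,14,22,24]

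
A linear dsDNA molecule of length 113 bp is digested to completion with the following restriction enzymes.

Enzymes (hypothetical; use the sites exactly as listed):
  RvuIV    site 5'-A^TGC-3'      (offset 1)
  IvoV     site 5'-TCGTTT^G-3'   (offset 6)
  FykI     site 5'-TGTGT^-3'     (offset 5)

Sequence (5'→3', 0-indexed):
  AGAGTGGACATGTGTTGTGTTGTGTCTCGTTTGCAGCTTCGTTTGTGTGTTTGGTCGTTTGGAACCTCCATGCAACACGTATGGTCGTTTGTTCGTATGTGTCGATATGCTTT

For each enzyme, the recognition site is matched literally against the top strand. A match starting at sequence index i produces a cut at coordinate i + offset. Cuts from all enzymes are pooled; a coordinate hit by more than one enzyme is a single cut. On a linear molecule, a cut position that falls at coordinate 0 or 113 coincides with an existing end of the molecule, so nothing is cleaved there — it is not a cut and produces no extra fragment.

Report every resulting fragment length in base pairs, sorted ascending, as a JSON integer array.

Per-enzyme occurrences:
  RvuIV (ATGC, off=1): starts [69, 106] → cuts [70, 107]
  IvoV (TCGTTTG, off=6): starts [26, 38, 54, 84] → cuts [32, 44, 60, 90]
  FykI (TGTGT, off=5): starts [10, 15, 20, 43, 45, 97] → cuts [15, 20, 25, 48, 50, 102]

All cut coordinates (distinct, sorted): [15, 20, 25, 32, 44, 48, 50, 60, 70, 90, 102, 107]

Fragment lengths:
  [0,15): 15 bp
  [15,20): 5 bp
  [20,25): 5 bp
  [25,32): 7 bp
  [32,44): 12 bp
  [44,48): 4 bp
  [48,50): 2 bp
  [50,60): 10 bp
  [60,70): 10 bp
  [70,90): 20 bp
  [90,102): 12 bp
  [102,107): 5 bp
  [107,113): 6 bp

[2,4,5,5,5,6,7,10,10,12,12,15,20]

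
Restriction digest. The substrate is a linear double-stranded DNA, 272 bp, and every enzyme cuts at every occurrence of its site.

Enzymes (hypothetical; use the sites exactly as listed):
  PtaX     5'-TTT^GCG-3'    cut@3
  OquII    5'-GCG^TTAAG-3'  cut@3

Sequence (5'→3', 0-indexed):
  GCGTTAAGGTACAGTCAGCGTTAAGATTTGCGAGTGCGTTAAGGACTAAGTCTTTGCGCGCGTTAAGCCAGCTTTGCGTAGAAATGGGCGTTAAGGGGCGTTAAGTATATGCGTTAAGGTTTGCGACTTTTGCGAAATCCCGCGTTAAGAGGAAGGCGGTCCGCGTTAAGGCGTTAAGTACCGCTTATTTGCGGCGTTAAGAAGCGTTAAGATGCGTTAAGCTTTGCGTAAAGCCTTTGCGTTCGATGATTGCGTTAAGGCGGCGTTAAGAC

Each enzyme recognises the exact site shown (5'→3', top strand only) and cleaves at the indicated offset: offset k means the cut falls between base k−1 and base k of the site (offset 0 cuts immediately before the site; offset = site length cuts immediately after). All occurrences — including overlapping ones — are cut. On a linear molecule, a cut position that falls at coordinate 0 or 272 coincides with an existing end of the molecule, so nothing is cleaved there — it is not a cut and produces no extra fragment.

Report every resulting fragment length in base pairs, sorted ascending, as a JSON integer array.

Per-enzyme occurrences:
  PtaX TTTGCG/3: at [26, 52, 72, 119, 128, 187, 222, 235] ⇒ [29, 55, 75, 122, 131, 190, 225, 238]
  OquII GCGTTAAG/3: at [0, 17, 35, 59, 87, 97, 110, 141, 162, 170, 193, 203, 213, 251, 262] ⇒ [3, 20, 38, 62, 90, 100, 113, 144, 165, 173, 196, 206, 216, 254, 265]

All cut coordinates (distinct, sorted): [3, 20, 29, 38, 55, 62, 75, 90, 100, 113, 122, 131, 144, 165, 173, 190, 196, 206, 216, 225, 238, 254, 265]

Fragment lengths:
  [0,3): 3 bp
  [3,20): 17 bp
  [20,29): 9 bp
  [29,38): 9 bp
  [38,55): 17 bp
  [55,62): 7 bp
  [62,75): 13 bp
  [75,90): 15 bp
  [90,100): 10 bp
  [100,113): 13 bp
  [113,122): 9 bp
  [122,131): 9 bp
  [131,144): 13 bp
  [144,165): 21 bp
  [165,173): 8 bp
  [173,190): 17 bp
  [190,196): 6 bp
  [196,206): 10 bp
  [206,216): 10 bp
  [216,225): 9 bp
  [225,238): 13 bp
  [238,254): 16 bp
  [254,265): 11 bp
  [265,272): 7 bp

[3,6,7,7,8,9,9,9,9,9,10,10,10,11,13,13,13,13,15,16,17,17,17,21]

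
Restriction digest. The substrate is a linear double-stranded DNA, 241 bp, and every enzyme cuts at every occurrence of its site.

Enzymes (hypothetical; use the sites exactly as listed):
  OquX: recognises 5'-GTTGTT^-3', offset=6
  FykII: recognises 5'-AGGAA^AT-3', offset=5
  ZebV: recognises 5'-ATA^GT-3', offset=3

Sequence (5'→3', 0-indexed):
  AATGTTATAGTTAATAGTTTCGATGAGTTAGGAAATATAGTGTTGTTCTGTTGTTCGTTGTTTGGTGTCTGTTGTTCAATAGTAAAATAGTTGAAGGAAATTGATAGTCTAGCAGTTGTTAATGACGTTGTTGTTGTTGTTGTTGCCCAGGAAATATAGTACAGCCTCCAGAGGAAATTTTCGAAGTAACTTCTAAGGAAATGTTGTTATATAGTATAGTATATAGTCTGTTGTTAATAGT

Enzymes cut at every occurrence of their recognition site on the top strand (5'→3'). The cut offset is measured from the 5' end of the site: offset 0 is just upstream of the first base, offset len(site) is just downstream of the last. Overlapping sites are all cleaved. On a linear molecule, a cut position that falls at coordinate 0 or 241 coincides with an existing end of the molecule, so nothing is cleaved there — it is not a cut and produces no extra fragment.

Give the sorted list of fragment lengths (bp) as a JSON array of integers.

[2,3,3,3,3,4,5,5,5,5,5,7,7,7,7,8,8,8,8,9,9,10,10,12,14,14,18,18,24]

Scan for sites:
  OquX GTTGTT/6: at [41, 49, 56, 70, 114, 126, 129, 132, 135, 138, 202, 229] ⇒ [47, 55, 62, 76, 120, 132, 135, 138, 141, 144, 208, 235]
  FykII AGGAAAT/5: at [29, 94, 148, 171, 195] ⇒ [34, 99, 153, 176, 200]
  ZebV ATAGT/3: at [6, 13, 36, 78, 86, 103, 155, 210, 215, 222, 236] ⇒ [9, 16, 39, 81, 89, 106, 158, 213, 218, 225, 239]

All cut coordinates (distinct, sorted): [9, 16, 34, 39, 47, 55, 62, 76, 81, 89, 99, 106, 120, 132, 135, 138, 141, 144, 153, 158, 176, 200, 208, 213, 218, 225, 235, 239]

Fragments:
  [0,9): 9 bp
  [9,16): 7 bp
  [16,34): 18 bp
  [34,39): 5 bp
  [39,47): 8 bp
  [47,55): 8 bp
  [55,62): 7 bp
  [62,76): 14 bp
  [76,81): 5 bp
  [81,89): 8 bp
  [89,99): 10 bp
  [99,106): 7 bp
  [106,120): 14 bp
  [120,132): 12 bp
  [132,135): 3 bp
  [135,138): 3 bp
  [138,141): 3 bp
  [141,144): 3 bp
  [144,153): 9 bp
  [153,158): 5 bp
  [158,176): 18 bp
  [176,200): 24 bp
  [200,208): 8 bp
  [208,213): 5 bp
  [213,218): 5 bp
  [218,225): 7 bp
  [225,235): 10 bp
  [235,239): 4 bp
  [239,241): 2 bp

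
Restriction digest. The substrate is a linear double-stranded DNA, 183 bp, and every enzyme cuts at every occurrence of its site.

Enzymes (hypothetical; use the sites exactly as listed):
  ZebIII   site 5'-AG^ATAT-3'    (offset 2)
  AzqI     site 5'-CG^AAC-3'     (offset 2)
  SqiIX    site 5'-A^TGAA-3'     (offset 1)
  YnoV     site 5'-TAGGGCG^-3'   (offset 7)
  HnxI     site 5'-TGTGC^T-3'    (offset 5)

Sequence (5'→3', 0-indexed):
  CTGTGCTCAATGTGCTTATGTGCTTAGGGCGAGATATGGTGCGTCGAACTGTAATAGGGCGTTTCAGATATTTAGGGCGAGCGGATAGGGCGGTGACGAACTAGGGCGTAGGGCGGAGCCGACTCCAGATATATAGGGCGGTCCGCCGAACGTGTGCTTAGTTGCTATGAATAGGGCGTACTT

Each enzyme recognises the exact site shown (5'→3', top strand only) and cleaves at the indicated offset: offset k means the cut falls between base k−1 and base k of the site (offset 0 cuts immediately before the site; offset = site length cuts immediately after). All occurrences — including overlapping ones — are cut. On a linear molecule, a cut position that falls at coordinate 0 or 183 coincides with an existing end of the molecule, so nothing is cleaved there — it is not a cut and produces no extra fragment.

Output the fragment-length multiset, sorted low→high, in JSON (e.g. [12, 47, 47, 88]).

Scan for sites:
  ZebIII (AGATAT, off=2): starts [31, 65, 126] → cuts [33, 67, 128]
  AzqI (CGAAC, off=2): starts [44, 96, 146] → cuts [46, 98, 148]
  SqiIX (ATGAA, off=1): starts [166] → cuts [167]
  YnoV (TAGGGCG, off=7): starts [24, 54, 72, 85, 101, 108, 133, 171] → cuts [31, 61, 79, 92, 108, 115, 140, 178]
  HnxI (TGTGCT, off=5): starts [1, 10, 18, 152] → cuts [6, 15, 23, 157]

Pooled cuts: [6, 15, 23, 31, 33, 46, 61, 67, 79, 92, 98, 108, 115, 128, 140, 148, 157, 167, 178]

Fragment lengths:
  [0,6): 6 bp
  [6,15): 9 bp
  [15,23): 8 bp
  [23,31): 8 bp
  [31,33): 2 bp
  [33,46): 13 bp
  [46,61): 15 bp
  [61,67): 6 bp
  [67,79): 12 bp
  [79,92): 13 bp
  [92,98): 6 bp
  [98,108): 10 bp
  [108,115): 7 bp
  [115,128): 13 bp
  [128,140): 12 bp
  [140,148): 8 bp
  [148,157): 9 bp
  [157,167): 10 bp
  [167,178): 11 bp
  [178,183): 5 bp

[2,5,6,6,6,7,8,8,8,9,9,10,10,11,12,12,13,13,13,15]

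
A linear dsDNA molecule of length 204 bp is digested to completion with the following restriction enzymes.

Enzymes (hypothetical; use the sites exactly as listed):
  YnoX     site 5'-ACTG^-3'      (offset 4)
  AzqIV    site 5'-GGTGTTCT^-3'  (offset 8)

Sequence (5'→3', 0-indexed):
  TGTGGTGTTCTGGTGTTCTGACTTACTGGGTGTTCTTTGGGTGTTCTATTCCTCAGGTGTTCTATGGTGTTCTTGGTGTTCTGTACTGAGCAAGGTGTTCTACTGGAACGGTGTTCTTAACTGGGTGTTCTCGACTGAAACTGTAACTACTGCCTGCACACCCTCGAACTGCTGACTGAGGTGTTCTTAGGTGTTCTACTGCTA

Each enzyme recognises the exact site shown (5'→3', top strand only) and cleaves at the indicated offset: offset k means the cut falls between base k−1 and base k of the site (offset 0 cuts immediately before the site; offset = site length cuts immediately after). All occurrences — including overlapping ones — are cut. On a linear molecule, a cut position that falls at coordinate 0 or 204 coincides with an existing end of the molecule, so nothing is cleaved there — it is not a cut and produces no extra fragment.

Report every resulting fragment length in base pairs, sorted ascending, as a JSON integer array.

Per-enzyme occurrences:
  YnoX (ACTG, off=4): starts [24, 84, 101, 119, 133, 139, 148, 167, 174, 197] → cuts [28, 88, 105, 123, 137, 143, 152, 171, 178, 201]
  AzqIV (GGTGTTCT, off=8): starts [3, 11, 28, 39, 55, 65, 74, 93, 109, 123, 179, 189] → cuts [11, 19, 36, 47, 63, 73, 82, 101, 117, 131, 187, 197]

All cut coordinates (distinct, sorted): [11, 19, 28, 36, 47, 63, 73, 82, 88, 101, 105, 117, 123, 131, 137, 143, 152, 171, 178, 187, 197, 201]

Fragment lengths:
  [0,11): 11 bp
  [11,19): 8 bp
  [19,28): 9 bp
  [28,36): 8 bp
  [36,47): 11 bp
  [47,63): 16 bp
  [63,73): 10 bp
  [73,82): 9 bp
  [82,88): 6 bp
  [88,101): 13 bp
  [101,105): 4 bp
  [105,117): 12 bp
  [117,123): 6 bp
  [123,131): 8 bp
  [131,137): 6 bp
  [137,143): 6 bp
  [143,152): 9 bp
  [152,171): 19 bp
  [171,178): 7 bp
  [178,187): 9 bp
  [187,197): 10 bp
  [197,201): 4 bp
  [201,204): 3 bp

[3,4,4,6,6,6,6,7,8,8,8,9,9,9,9,10,10,11,11,12,13,16,19]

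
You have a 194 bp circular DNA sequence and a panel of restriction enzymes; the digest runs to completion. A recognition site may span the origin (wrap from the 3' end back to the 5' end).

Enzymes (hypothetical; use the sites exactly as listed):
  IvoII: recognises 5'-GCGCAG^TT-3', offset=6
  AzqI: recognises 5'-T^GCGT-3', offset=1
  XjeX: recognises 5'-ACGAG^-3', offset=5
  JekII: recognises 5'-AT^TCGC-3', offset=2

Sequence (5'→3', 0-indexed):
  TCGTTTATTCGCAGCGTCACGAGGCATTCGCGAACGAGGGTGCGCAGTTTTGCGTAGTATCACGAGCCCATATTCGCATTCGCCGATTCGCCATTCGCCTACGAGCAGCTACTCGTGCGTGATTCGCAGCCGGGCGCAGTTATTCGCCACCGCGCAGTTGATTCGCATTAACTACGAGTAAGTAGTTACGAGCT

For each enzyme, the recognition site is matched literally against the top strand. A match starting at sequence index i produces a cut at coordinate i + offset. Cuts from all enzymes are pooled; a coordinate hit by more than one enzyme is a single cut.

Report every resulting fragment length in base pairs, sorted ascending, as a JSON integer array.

Per-enzyme occurrences:
  IvoII (GCGCAGTT, off=6): starts [41, 133, 151] → cuts [47, 139, 157]
  AzqI (TGCGT, off=1): starts [50, 115] → cuts [51, 116]
  XjeX (ACGAG, off=5): starts [18, 33, 61, 100, 173, 187] → cuts [23, 38, 66, 105, 178, 192]
  JekII (ATTCGC, off=2): starts [6, 25, 71, 77, 85, 92, 121, 141, 160] → cuts [8, 27, 73, 79, 87, 94, 123, 143, 162]

All cut coordinates (distinct, sorted): [8, 23, 27, 38, 47, 51, 66, 73, 79, 87, 94, 105, 116, 123, 139, 143, 157, 162, 178, 192]

Fragments:
  8→23: 15 bp
  23→27: 4 bp
  27→38: 11 bp
  38→47: 9 bp
  47→51: 4 bp
  51→66: 15 bp
  66→73: 7 bp
  73→79: 6 bp
  79→87: 8 bp
  87→94: 7 bp
  94→105: 11 bp
  105→116: 11 bp
  116→123: 7 bp
  123→139: 16 bp
  139→143: 4 bp
  143→157: 14 bp
  157→162: 5 bp
  162→178: 16 bp
  178→192: 14 bp
  192→8 (wrap): 194-192+8 = 10 bp

[4,4,4,5,6,7,7,7,8,9,10,11,11,11,14,14,15,15,16,16]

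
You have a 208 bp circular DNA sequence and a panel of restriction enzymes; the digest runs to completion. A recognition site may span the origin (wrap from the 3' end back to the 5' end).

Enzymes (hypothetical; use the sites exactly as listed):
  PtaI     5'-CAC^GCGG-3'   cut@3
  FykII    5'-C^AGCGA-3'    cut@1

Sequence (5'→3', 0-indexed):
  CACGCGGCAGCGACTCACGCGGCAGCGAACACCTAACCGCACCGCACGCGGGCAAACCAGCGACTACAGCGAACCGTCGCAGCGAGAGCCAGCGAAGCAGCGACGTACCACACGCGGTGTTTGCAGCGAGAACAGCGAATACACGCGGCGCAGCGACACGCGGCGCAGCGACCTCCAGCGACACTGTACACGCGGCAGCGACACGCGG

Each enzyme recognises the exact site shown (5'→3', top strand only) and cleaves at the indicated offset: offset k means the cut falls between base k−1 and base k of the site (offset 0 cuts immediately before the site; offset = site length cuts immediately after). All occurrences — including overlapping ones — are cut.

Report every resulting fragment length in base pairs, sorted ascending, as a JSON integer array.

Per-enzyme occurrences:
  PtaI (CACGCGG, off=3): starts [0, 15, 44, 110, 141, 156, 188, 201] → cuts [3, 18, 47, 113, 144, 159, 191, 204]
  FykII (CAGCGA, off=1): starts [7, 22, 57, 66, 79, 89, 97, 123, 132, 150, 165, 175, 195] → cuts [8, 23, 58, 67, 80, 90, 98, 124, 133, 151, 166, 176, 196]

Pooled cuts: [3, 8, 18, 23, 47, 58, 67, 80, 90, 98, 113, 124, 133, 144, 151, 159, 166, 176, 191, 196, 204]

Fragments:
  3→8: 5 bp
  8→18: 10 bp
  18→23: 5 bp
  23→47: 24 bp
  47→58: 11 bp
  58→67: 9 bp
  67→80: 13 bp
  80→90: 10 bp
  90→98: 8 bp
  98→113: 15 bp
  113→124: 11 bp
  124→133: 9 bp
  133→144: 11 bp
  144→151: 7 bp
  151→159: 8 bp
  159→166: 7 bp
  166→176: 10 bp
  176→191: 15 bp
  191→196: 5 bp
  196→204: 8 bp
  204→3 (wrap): 208-204+3 = 7 bp

[5,5,5,7,7,7,8,8,8,9,9,10,10,10,11,11,11,13,15,15,24]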